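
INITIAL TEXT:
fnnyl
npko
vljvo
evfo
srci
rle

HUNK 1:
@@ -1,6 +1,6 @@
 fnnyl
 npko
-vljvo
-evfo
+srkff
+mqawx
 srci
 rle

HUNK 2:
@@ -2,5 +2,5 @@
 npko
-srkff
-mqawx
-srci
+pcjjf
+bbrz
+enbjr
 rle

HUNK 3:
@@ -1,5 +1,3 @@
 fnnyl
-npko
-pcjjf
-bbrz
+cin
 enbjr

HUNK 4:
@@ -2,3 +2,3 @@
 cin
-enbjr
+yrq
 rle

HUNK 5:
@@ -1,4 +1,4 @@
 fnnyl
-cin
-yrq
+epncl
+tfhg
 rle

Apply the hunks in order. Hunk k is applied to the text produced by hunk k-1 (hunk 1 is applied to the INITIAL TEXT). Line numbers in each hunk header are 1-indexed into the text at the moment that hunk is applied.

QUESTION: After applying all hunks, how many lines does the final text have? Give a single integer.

Answer: 4

Derivation:
Hunk 1: at line 1 remove [vljvo,evfo] add [srkff,mqawx] -> 6 lines: fnnyl npko srkff mqawx srci rle
Hunk 2: at line 2 remove [srkff,mqawx,srci] add [pcjjf,bbrz,enbjr] -> 6 lines: fnnyl npko pcjjf bbrz enbjr rle
Hunk 3: at line 1 remove [npko,pcjjf,bbrz] add [cin] -> 4 lines: fnnyl cin enbjr rle
Hunk 4: at line 2 remove [enbjr] add [yrq] -> 4 lines: fnnyl cin yrq rle
Hunk 5: at line 1 remove [cin,yrq] add [epncl,tfhg] -> 4 lines: fnnyl epncl tfhg rle
Final line count: 4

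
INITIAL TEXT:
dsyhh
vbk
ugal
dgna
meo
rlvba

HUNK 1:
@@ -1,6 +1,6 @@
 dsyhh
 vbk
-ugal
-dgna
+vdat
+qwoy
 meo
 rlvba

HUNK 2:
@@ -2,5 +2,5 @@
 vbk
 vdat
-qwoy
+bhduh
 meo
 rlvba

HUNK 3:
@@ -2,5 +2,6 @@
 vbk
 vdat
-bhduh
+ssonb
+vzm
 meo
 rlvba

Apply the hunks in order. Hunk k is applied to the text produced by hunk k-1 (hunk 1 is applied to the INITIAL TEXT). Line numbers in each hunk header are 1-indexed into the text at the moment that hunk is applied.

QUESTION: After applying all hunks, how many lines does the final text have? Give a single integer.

Hunk 1: at line 1 remove [ugal,dgna] add [vdat,qwoy] -> 6 lines: dsyhh vbk vdat qwoy meo rlvba
Hunk 2: at line 2 remove [qwoy] add [bhduh] -> 6 lines: dsyhh vbk vdat bhduh meo rlvba
Hunk 3: at line 2 remove [bhduh] add [ssonb,vzm] -> 7 lines: dsyhh vbk vdat ssonb vzm meo rlvba
Final line count: 7

Answer: 7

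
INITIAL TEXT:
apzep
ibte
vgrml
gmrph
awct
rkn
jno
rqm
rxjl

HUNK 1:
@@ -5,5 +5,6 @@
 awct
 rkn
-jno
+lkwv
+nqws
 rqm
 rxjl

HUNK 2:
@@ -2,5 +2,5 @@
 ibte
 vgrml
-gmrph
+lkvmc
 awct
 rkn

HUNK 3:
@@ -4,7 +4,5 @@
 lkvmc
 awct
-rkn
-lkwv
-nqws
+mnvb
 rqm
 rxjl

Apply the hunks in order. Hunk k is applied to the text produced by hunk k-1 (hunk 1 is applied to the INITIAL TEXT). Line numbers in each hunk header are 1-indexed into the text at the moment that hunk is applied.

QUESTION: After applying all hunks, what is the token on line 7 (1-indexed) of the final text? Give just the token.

Hunk 1: at line 5 remove [jno] add [lkwv,nqws] -> 10 lines: apzep ibte vgrml gmrph awct rkn lkwv nqws rqm rxjl
Hunk 2: at line 2 remove [gmrph] add [lkvmc] -> 10 lines: apzep ibte vgrml lkvmc awct rkn lkwv nqws rqm rxjl
Hunk 3: at line 4 remove [rkn,lkwv,nqws] add [mnvb] -> 8 lines: apzep ibte vgrml lkvmc awct mnvb rqm rxjl
Final line 7: rqm

Answer: rqm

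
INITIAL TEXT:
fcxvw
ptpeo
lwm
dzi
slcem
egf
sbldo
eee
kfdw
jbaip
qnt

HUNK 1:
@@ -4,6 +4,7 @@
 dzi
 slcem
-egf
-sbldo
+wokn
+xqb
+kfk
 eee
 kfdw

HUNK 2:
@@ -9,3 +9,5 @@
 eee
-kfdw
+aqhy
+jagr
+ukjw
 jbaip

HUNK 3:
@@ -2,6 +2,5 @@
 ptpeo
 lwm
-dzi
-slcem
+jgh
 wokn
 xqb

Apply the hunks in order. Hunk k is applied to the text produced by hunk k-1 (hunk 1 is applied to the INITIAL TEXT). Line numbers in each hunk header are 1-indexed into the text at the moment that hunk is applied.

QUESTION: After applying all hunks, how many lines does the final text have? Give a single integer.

Answer: 13

Derivation:
Hunk 1: at line 4 remove [egf,sbldo] add [wokn,xqb,kfk] -> 12 lines: fcxvw ptpeo lwm dzi slcem wokn xqb kfk eee kfdw jbaip qnt
Hunk 2: at line 9 remove [kfdw] add [aqhy,jagr,ukjw] -> 14 lines: fcxvw ptpeo lwm dzi slcem wokn xqb kfk eee aqhy jagr ukjw jbaip qnt
Hunk 3: at line 2 remove [dzi,slcem] add [jgh] -> 13 lines: fcxvw ptpeo lwm jgh wokn xqb kfk eee aqhy jagr ukjw jbaip qnt
Final line count: 13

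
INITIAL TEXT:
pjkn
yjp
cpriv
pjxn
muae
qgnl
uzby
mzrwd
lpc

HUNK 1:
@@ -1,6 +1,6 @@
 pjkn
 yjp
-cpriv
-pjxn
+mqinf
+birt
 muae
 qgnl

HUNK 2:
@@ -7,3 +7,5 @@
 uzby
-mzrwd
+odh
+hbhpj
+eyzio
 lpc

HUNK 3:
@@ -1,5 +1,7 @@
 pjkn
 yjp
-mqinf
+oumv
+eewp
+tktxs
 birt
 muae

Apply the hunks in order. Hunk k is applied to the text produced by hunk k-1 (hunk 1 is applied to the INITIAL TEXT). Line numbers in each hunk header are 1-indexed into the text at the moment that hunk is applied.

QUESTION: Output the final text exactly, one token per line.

Answer: pjkn
yjp
oumv
eewp
tktxs
birt
muae
qgnl
uzby
odh
hbhpj
eyzio
lpc

Derivation:
Hunk 1: at line 1 remove [cpriv,pjxn] add [mqinf,birt] -> 9 lines: pjkn yjp mqinf birt muae qgnl uzby mzrwd lpc
Hunk 2: at line 7 remove [mzrwd] add [odh,hbhpj,eyzio] -> 11 lines: pjkn yjp mqinf birt muae qgnl uzby odh hbhpj eyzio lpc
Hunk 3: at line 1 remove [mqinf] add [oumv,eewp,tktxs] -> 13 lines: pjkn yjp oumv eewp tktxs birt muae qgnl uzby odh hbhpj eyzio lpc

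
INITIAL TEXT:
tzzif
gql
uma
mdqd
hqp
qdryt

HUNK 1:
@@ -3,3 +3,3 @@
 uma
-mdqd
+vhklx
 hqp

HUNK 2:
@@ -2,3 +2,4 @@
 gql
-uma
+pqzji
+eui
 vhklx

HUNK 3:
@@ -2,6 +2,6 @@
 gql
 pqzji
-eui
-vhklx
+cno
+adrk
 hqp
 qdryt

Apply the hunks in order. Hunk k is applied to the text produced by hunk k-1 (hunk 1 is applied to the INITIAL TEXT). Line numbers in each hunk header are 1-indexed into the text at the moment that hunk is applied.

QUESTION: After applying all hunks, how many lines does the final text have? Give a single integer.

Answer: 7

Derivation:
Hunk 1: at line 3 remove [mdqd] add [vhklx] -> 6 lines: tzzif gql uma vhklx hqp qdryt
Hunk 2: at line 2 remove [uma] add [pqzji,eui] -> 7 lines: tzzif gql pqzji eui vhklx hqp qdryt
Hunk 3: at line 2 remove [eui,vhklx] add [cno,adrk] -> 7 lines: tzzif gql pqzji cno adrk hqp qdryt
Final line count: 7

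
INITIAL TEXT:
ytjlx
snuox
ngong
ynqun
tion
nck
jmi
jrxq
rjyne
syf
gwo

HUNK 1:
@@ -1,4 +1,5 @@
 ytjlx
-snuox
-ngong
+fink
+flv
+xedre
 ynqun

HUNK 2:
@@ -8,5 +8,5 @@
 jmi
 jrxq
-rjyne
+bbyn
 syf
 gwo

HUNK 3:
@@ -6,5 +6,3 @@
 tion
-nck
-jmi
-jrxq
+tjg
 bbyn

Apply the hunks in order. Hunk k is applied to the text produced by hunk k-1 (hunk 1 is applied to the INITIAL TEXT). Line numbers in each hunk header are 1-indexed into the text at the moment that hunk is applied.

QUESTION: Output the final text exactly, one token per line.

Answer: ytjlx
fink
flv
xedre
ynqun
tion
tjg
bbyn
syf
gwo

Derivation:
Hunk 1: at line 1 remove [snuox,ngong] add [fink,flv,xedre] -> 12 lines: ytjlx fink flv xedre ynqun tion nck jmi jrxq rjyne syf gwo
Hunk 2: at line 8 remove [rjyne] add [bbyn] -> 12 lines: ytjlx fink flv xedre ynqun tion nck jmi jrxq bbyn syf gwo
Hunk 3: at line 6 remove [nck,jmi,jrxq] add [tjg] -> 10 lines: ytjlx fink flv xedre ynqun tion tjg bbyn syf gwo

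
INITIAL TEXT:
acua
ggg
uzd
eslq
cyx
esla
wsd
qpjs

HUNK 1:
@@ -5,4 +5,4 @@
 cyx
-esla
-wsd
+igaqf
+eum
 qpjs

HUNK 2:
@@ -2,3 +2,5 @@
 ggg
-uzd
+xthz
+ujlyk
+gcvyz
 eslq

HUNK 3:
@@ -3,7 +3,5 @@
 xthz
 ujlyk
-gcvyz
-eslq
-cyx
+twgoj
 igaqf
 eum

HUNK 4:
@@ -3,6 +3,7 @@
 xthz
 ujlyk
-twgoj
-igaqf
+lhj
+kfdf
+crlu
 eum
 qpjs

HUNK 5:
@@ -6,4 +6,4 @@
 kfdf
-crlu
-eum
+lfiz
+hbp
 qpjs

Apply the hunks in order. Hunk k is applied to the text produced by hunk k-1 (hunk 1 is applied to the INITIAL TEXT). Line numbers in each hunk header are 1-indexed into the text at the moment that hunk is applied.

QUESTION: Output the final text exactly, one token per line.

Hunk 1: at line 5 remove [esla,wsd] add [igaqf,eum] -> 8 lines: acua ggg uzd eslq cyx igaqf eum qpjs
Hunk 2: at line 2 remove [uzd] add [xthz,ujlyk,gcvyz] -> 10 lines: acua ggg xthz ujlyk gcvyz eslq cyx igaqf eum qpjs
Hunk 3: at line 3 remove [gcvyz,eslq,cyx] add [twgoj] -> 8 lines: acua ggg xthz ujlyk twgoj igaqf eum qpjs
Hunk 4: at line 3 remove [twgoj,igaqf] add [lhj,kfdf,crlu] -> 9 lines: acua ggg xthz ujlyk lhj kfdf crlu eum qpjs
Hunk 5: at line 6 remove [crlu,eum] add [lfiz,hbp] -> 9 lines: acua ggg xthz ujlyk lhj kfdf lfiz hbp qpjs

Answer: acua
ggg
xthz
ujlyk
lhj
kfdf
lfiz
hbp
qpjs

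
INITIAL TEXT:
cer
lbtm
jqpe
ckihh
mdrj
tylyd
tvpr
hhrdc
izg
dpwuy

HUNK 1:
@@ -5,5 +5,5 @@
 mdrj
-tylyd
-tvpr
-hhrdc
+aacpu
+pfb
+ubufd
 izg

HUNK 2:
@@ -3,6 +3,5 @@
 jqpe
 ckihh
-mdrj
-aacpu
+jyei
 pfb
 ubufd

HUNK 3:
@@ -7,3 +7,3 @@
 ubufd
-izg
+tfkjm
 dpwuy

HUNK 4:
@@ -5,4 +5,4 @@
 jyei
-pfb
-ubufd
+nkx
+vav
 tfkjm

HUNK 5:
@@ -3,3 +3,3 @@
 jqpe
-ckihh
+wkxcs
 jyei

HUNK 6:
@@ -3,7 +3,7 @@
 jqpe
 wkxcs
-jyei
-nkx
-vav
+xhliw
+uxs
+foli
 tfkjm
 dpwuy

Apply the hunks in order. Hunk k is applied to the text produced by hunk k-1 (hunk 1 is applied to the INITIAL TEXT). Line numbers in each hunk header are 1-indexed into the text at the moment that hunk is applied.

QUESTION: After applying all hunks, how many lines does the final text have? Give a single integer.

Hunk 1: at line 5 remove [tylyd,tvpr,hhrdc] add [aacpu,pfb,ubufd] -> 10 lines: cer lbtm jqpe ckihh mdrj aacpu pfb ubufd izg dpwuy
Hunk 2: at line 3 remove [mdrj,aacpu] add [jyei] -> 9 lines: cer lbtm jqpe ckihh jyei pfb ubufd izg dpwuy
Hunk 3: at line 7 remove [izg] add [tfkjm] -> 9 lines: cer lbtm jqpe ckihh jyei pfb ubufd tfkjm dpwuy
Hunk 4: at line 5 remove [pfb,ubufd] add [nkx,vav] -> 9 lines: cer lbtm jqpe ckihh jyei nkx vav tfkjm dpwuy
Hunk 5: at line 3 remove [ckihh] add [wkxcs] -> 9 lines: cer lbtm jqpe wkxcs jyei nkx vav tfkjm dpwuy
Hunk 6: at line 3 remove [jyei,nkx,vav] add [xhliw,uxs,foli] -> 9 lines: cer lbtm jqpe wkxcs xhliw uxs foli tfkjm dpwuy
Final line count: 9

Answer: 9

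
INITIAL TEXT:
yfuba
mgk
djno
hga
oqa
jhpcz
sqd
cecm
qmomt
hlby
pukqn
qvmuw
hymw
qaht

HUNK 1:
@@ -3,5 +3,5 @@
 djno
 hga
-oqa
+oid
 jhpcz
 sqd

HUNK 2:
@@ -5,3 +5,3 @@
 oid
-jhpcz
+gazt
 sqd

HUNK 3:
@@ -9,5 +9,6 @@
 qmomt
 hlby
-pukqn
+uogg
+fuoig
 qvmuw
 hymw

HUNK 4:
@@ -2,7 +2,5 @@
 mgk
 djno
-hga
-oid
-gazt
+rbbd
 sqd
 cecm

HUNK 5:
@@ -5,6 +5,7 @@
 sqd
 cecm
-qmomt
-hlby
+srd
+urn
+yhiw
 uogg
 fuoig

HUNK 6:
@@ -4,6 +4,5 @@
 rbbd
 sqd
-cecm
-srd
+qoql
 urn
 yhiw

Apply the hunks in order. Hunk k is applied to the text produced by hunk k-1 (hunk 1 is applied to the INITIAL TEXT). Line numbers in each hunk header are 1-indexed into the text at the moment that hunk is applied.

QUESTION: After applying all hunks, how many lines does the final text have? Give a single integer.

Answer: 13

Derivation:
Hunk 1: at line 3 remove [oqa] add [oid] -> 14 lines: yfuba mgk djno hga oid jhpcz sqd cecm qmomt hlby pukqn qvmuw hymw qaht
Hunk 2: at line 5 remove [jhpcz] add [gazt] -> 14 lines: yfuba mgk djno hga oid gazt sqd cecm qmomt hlby pukqn qvmuw hymw qaht
Hunk 3: at line 9 remove [pukqn] add [uogg,fuoig] -> 15 lines: yfuba mgk djno hga oid gazt sqd cecm qmomt hlby uogg fuoig qvmuw hymw qaht
Hunk 4: at line 2 remove [hga,oid,gazt] add [rbbd] -> 13 lines: yfuba mgk djno rbbd sqd cecm qmomt hlby uogg fuoig qvmuw hymw qaht
Hunk 5: at line 5 remove [qmomt,hlby] add [srd,urn,yhiw] -> 14 lines: yfuba mgk djno rbbd sqd cecm srd urn yhiw uogg fuoig qvmuw hymw qaht
Hunk 6: at line 4 remove [cecm,srd] add [qoql] -> 13 lines: yfuba mgk djno rbbd sqd qoql urn yhiw uogg fuoig qvmuw hymw qaht
Final line count: 13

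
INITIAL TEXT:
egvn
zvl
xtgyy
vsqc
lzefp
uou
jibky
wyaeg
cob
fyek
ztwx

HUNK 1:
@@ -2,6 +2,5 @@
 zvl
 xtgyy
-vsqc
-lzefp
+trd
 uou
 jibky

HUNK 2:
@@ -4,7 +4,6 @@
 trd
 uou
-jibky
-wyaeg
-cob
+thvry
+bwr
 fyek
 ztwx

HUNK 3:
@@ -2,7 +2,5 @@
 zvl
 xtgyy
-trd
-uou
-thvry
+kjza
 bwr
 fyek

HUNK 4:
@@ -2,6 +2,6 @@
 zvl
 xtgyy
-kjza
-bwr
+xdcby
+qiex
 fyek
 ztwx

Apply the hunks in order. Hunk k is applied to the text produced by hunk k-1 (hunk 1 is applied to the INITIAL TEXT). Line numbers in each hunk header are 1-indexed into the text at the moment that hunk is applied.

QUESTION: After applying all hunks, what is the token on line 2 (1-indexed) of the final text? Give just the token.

Answer: zvl

Derivation:
Hunk 1: at line 2 remove [vsqc,lzefp] add [trd] -> 10 lines: egvn zvl xtgyy trd uou jibky wyaeg cob fyek ztwx
Hunk 2: at line 4 remove [jibky,wyaeg,cob] add [thvry,bwr] -> 9 lines: egvn zvl xtgyy trd uou thvry bwr fyek ztwx
Hunk 3: at line 2 remove [trd,uou,thvry] add [kjza] -> 7 lines: egvn zvl xtgyy kjza bwr fyek ztwx
Hunk 4: at line 2 remove [kjza,bwr] add [xdcby,qiex] -> 7 lines: egvn zvl xtgyy xdcby qiex fyek ztwx
Final line 2: zvl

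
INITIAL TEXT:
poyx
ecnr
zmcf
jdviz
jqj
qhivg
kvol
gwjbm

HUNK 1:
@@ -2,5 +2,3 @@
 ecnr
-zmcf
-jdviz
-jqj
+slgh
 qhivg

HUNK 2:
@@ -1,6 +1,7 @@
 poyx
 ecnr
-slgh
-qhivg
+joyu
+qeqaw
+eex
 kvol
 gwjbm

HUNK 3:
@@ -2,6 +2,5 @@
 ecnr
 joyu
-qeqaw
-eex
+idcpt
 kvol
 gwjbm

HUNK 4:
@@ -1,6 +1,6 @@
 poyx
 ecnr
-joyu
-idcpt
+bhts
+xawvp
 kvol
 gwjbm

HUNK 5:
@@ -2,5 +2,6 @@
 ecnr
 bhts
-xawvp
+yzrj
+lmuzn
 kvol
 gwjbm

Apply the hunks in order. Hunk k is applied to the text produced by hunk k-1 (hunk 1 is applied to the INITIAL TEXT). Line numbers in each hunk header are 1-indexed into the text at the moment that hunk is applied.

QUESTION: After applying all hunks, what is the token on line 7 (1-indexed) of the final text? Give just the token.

Answer: gwjbm

Derivation:
Hunk 1: at line 2 remove [zmcf,jdviz,jqj] add [slgh] -> 6 lines: poyx ecnr slgh qhivg kvol gwjbm
Hunk 2: at line 1 remove [slgh,qhivg] add [joyu,qeqaw,eex] -> 7 lines: poyx ecnr joyu qeqaw eex kvol gwjbm
Hunk 3: at line 2 remove [qeqaw,eex] add [idcpt] -> 6 lines: poyx ecnr joyu idcpt kvol gwjbm
Hunk 4: at line 1 remove [joyu,idcpt] add [bhts,xawvp] -> 6 lines: poyx ecnr bhts xawvp kvol gwjbm
Hunk 5: at line 2 remove [xawvp] add [yzrj,lmuzn] -> 7 lines: poyx ecnr bhts yzrj lmuzn kvol gwjbm
Final line 7: gwjbm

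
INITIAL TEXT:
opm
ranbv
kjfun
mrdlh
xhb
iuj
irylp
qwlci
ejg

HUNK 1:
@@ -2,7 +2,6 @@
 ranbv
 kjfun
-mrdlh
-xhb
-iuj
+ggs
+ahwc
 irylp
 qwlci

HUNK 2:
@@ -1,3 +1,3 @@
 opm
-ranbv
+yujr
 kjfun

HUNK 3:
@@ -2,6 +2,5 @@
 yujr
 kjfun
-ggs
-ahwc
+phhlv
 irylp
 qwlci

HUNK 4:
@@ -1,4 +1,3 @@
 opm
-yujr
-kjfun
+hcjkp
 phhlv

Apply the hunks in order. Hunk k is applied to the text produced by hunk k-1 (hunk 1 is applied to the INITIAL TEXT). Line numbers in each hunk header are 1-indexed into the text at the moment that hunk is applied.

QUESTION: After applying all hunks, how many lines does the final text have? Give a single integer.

Hunk 1: at line 2 remove [mrdlh,xhb,iuj] add [ggs,ahwc] -> 8 lines: opm ranbv kjfun ggs ahwc irylp qwlci ejg
Hunk 2: at line 1 remove [ranbv] add [yujr] -> 8 lines: opm yujr kjfun ggs ahwc irylp qwlci ejg
Hunk 3: at line 2 remove [ggs,ahwc] add [phhlv] -> 7 lines: opm yujr kjfun phhlv irylp qwlci ejg
Hunk 4: at line 1 remove [yujr,kjfun] add [hcjkp] -> 6 lines: opm hcjkp phhlv irylp qwlci ejg
Final line count: 6

Answer: 6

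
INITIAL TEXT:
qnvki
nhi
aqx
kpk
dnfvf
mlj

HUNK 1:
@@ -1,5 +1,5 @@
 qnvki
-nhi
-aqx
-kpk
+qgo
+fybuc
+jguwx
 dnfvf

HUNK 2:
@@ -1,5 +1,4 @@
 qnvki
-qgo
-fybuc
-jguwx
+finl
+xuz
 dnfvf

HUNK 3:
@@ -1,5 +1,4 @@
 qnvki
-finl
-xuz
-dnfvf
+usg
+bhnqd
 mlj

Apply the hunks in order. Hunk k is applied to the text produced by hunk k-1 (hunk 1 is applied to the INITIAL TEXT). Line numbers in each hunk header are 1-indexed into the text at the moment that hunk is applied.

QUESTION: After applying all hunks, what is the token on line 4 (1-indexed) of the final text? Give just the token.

Hunk 1: at line 1 remove [nhi,aqx,kpk] add [qgo,fybuc,jguwx] -> 6 lines: qnvki qgo fybuc jguwx dnfvf mlj
Hunk 2: at line 1 remove [qgo,fybuc,jguwx] add [finl,xuz] -> 5 lines: qnvki finl xuz dnfvf mlj
Hunk 3: at line 1 remove [finl,xuz,dnfvf] add [usg,bhnqd] -> 4 lines: qnvki usg bhnqd mlj
Final line 4: mlj

Answer: mlj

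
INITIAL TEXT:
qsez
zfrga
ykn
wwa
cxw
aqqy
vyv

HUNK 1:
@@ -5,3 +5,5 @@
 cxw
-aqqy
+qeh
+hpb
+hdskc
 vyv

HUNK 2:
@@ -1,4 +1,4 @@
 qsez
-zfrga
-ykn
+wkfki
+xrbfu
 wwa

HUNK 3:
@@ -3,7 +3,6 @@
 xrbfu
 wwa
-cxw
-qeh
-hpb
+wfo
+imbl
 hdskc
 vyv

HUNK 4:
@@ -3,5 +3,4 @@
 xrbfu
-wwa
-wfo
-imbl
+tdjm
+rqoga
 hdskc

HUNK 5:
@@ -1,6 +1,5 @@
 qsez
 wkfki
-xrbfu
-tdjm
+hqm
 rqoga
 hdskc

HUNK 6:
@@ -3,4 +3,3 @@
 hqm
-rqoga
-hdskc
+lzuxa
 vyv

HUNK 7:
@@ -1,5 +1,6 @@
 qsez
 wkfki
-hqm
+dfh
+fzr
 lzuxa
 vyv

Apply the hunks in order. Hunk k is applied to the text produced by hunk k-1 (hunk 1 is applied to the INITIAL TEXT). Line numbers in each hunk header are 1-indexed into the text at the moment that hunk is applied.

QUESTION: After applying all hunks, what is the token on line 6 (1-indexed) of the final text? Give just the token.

Answer: vyv

Derivation:
Hunk 1: at line 5 remove [aqqy] add [qeh,hpb,hdskc] -> 9 lines: qsez zfrga ykn wwa cxw qeh hpb hdskc vyv
Hunk 2: at line 1 remove [zfrga,ykn] add [wkfki,xrbfu] -> 9 lines: qsez wkfki xrbfu wwa cxw qeh hpb hdskc vyv
Hunk 3: at line 3 remove [cxw,qeh,hpb] add [wfo,imbl] -> 8 lines: qsez wkfki xrbfu wwa wfo imbl hdskc vyv
Hunk 4: at line 3 remove [wwa,wfo,imbl] add [tdjm,rqoga] -> 7 lines: qsez wkfki xrbfu tdjm rqoga hdskc vyv
Hunk 5: at line 1 remove [xrbfu,tdjm] add [hqm] -> 6 lines: qsez wkfki hqm rqoga hdskc vyv
Hunk 6: at line 3 remove [rqoga,hdskc] add [lzuxa] -> 5 lines: qsez wkfki hqm lzuxa vyv
Hunk 7: at line 1 remove [hqm] add [dfh,fzr] -> 6 lines: qsez wkfki dfh fzr lzuxa vyv
Final line 6: vyv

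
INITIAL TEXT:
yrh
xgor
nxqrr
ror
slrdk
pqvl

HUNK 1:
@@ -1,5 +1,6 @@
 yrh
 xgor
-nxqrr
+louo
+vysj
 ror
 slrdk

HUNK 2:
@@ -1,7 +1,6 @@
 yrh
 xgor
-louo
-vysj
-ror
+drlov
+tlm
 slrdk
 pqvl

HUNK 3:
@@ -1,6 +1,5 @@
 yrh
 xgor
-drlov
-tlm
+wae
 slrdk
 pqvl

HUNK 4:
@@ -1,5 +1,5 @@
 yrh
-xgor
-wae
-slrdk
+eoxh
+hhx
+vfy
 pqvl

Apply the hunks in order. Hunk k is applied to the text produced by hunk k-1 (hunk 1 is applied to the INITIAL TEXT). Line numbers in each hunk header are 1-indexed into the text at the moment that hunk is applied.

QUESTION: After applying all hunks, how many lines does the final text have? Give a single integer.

Hunk 1: at line 1 remove [nxqrr] add [louo,vysj] -> 7 lines: yrh xgor louo vysj ror slrdk pqvl
Hunk 2: at line 1 remove [louo,vysj,ror] add [drlov,tlm] -> 6 lines: yrh xgor drlov tlm slrdk pqvl
Hunk 3: at line 1 remove [drlov,tlm] add [wae] -> 5 lines: yrh xgor wae slrdk pqvl
Hunk 4: at line 1 remove [xgor,wae,slrdk] add [eoxh,hhx,vfy] -> 5 lines: yrh eoxh hhx vfy pqvl
Final line count: 5

Answer: 5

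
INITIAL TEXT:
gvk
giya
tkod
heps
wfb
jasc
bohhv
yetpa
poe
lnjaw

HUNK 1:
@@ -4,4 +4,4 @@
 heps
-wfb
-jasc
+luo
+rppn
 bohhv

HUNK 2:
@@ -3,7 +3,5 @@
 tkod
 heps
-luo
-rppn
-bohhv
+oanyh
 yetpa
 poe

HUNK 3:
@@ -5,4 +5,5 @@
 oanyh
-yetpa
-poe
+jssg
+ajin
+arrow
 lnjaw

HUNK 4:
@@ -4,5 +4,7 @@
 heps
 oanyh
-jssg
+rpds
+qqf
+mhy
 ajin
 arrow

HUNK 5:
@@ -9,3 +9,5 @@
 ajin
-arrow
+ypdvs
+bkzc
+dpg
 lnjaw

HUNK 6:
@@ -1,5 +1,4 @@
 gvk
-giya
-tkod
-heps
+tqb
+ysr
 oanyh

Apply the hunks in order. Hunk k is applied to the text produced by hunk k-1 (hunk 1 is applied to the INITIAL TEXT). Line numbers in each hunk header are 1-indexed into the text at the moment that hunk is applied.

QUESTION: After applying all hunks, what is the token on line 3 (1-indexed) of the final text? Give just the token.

Answer: ysr

Derivation:
Hunk 1: at line 4 remove [wfb,jasc] add [luo,rppn] -> 10 lines: gvk giya tkod heps luo rppn bohhv yetpa poe lnjaw
Hunk 2: at line 3 remove [luo,rppn,bohhv] add [oanyh] -> 8 lines: gvk giya tkod heps oanyh yetpa poe lnjaw
Hunk 3: at line 5 remove [yetpa,poe] add [jssg,ajin,arrow] -> 9 lines: gvk giya tkod heps oanyh jssg ajin arrow lnjaw
Hunk 4: at line 4 remove [jssg] add [rpds,qqf,mhy] -> 11 lines: gvk giya tkod heps oanyh rpds qqf mhy ajin arrow lnjaw
Hunk 5: at line 9 remove [arrow] add [ypdvs,bkzc,dpg] -> 13 lines: gvk giya tkod heps oanyh rpds qqf mhy ajin ypdvs bkzc dpg lnjaw
Hunk 6: at line 1 remove [giya,tkod,heps] add [tqb,ysr] -> 12 lines: gvk tqb ysr oanyh rpds qqf mhy ajin ypdvs bkzc dpg lnjaw
Final line 3: ysr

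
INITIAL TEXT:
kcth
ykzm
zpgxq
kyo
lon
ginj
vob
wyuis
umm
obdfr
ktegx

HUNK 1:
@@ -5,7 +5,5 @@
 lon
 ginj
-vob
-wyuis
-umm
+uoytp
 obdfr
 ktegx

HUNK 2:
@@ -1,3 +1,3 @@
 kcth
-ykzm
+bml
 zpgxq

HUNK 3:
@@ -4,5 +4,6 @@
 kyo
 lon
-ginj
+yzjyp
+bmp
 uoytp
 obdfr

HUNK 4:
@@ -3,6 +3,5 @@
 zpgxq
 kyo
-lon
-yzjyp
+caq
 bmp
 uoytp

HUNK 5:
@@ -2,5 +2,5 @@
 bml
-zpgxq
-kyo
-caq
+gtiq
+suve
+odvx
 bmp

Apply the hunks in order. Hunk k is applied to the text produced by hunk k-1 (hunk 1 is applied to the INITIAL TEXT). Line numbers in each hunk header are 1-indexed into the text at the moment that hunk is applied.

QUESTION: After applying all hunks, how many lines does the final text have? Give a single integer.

Answer: 9

Derivation:
Hunk 1: at line 5 remove [vob,wyuis,umm] add [uoytp] -> 9 lines: kcth ykzm zpgxq kyo lon ginj uoytp obdfr ktegx
Hunk 2: at line 1 remove [ykzm] add [bml] -> 9 lines: kcth bml zpgxq kyo lon ginj uoytp obdfr ktegx
Hunk 3: at line 4 remove [ginj] add [yzjyp,bmp] -> 10 lines: kcth bml zpgxq kyo lon yzjyp bmp uoytp obdfr ktegx
Hunk 4: at line 3 remove [lon,yzjyp] add [caq] -> 9 lines: kcth bml zpgxq kyo caq bmp uoytp obdfr ktegx
Hunk 5: at line 2 remove [zpgxq,kyo,caq] add [gtiq,suve,odvx] -> 9 lines: kcth bml gtiq suve odvx bmp uoytp obdfr ktegx
Final line count: 9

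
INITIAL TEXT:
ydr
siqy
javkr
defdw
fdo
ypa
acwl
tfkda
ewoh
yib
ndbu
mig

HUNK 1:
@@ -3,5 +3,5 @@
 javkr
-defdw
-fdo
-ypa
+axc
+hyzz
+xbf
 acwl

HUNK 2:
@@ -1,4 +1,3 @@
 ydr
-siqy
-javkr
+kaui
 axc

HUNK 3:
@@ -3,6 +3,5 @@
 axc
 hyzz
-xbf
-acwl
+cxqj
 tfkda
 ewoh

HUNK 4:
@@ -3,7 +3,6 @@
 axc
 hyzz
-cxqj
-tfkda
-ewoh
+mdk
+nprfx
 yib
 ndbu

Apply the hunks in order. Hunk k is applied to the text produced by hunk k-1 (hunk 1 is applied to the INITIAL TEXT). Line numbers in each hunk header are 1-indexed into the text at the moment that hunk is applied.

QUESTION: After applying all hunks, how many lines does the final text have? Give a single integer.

Answer: 9

Derivation:
Hunk 1: at line 3 remove [defdw,fdo,ypa] add [axc,hyzz,xbf] -> 12 lines: ydr siqy javkr axc hyzz xbf acwl tfkda ewoh yib ndbu mig
Hunk 2: at line 1 remove [siqy,javkr] add [kaui] -> 11 lines: ydr kaui axc hyzz xbf acwl tfkda ewoh yib ndbu mig
Hunk 3: at line 3 remove [xbf,acwl] add [cxqj] -> 10 lines: ydr kaui axc hyzz cxqj tfkda ewoh yib ndbu mig
Hunk 4: at line 3 remove [cxqj,tfkda,ewoh] add [mdk,nprfx] -> 9 lines: ydr kaui axc hyzz mdk nprfx yib ndbu mig
Final line count: 9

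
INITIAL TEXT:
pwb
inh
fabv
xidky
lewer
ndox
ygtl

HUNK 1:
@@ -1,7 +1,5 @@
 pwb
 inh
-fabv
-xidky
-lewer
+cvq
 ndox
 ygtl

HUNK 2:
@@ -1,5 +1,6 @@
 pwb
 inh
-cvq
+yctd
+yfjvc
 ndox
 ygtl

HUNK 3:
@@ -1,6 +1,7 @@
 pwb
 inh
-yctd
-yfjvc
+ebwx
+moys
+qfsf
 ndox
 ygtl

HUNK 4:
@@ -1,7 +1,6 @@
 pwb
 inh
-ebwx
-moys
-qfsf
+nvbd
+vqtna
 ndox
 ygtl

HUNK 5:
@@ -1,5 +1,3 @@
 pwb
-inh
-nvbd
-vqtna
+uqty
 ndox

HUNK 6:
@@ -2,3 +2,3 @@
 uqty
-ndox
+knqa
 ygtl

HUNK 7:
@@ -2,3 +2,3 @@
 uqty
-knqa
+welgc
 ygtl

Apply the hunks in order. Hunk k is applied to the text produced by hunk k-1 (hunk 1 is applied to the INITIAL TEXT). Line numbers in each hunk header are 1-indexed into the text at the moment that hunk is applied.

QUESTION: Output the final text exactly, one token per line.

Answer: pwb
uqty
welgc
ygtl

Derivation:
Hunk 1: at line 1 remove [fabv,xidky,lewer] add [cvq] -> 5 lines: pwb inh cvq ndox ygtl
Hunk 2: at line 1 remove [cvq] add [yctd,yfjvc] -> 6 lines: pwb inh yctd yfjvc ndox ygtl
Hunk 3: at line 1 remove [yctd,yfjvc] add [ebwx,moys,qfsf] -> 7 lines: pwb inh ebwx moys qfsf ndox ygtl
Hunk 4: at line 1 remove [ebwx,moys,qfsf] add [nvbd,vqtna] -> 6 lines: pwb inh nvbd vqtna ndox ygtl
Hunk 5: at line 1 remove [inh,nvbd,vqtna] add [uqty] -> 4 lines: pwb uqty ndox ygtl
Hunk 6: at line 2 remove [ndox] add [knqa] -> 4 lines: pwb uqty knqa ygtl
Hunk 7: at line 2 remove [knqa] add [welgc] -> 4 lines: pwb uqty welgc ygtl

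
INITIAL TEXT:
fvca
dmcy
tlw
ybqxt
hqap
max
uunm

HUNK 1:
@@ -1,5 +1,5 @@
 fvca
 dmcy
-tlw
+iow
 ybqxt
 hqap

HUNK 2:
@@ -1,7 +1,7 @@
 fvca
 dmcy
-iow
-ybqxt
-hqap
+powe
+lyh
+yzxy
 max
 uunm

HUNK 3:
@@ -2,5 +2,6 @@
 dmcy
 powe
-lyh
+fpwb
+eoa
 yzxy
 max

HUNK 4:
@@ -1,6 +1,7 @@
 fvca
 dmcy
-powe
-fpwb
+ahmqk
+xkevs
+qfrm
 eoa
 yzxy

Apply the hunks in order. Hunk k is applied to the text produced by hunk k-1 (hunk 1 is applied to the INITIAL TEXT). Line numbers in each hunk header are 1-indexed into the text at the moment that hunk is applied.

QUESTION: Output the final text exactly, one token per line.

Hunk 1: at line 1 remove [tlw] add [iow] -> 7 lines: fvca dmcy iow ybqxt hqap max uunm
Hunk 2: at line 1 remove [iow,ybqxt,hqap] add [powe,lyh,yzxy] -> 7 lines: fvca dmcy powe lyh yzxy max uunm
Hunk 3: at line 2 remove [lyh] add [fpwb,eoa] -> 8 lines: fvca dmcy powe fpwb eoa yzxy max uunm
Hunk 4: at line 1 remove [powe,fpwb] add [ahmqk,xkevs,qfrm] -> 9 lines: fvca dmcy ahmqk xkevs qfrm eoa yzxy max uunm

Answer: fvca
dmcy
ahmqk
xkevs
qfrm
eoa
yzxy
max
uunm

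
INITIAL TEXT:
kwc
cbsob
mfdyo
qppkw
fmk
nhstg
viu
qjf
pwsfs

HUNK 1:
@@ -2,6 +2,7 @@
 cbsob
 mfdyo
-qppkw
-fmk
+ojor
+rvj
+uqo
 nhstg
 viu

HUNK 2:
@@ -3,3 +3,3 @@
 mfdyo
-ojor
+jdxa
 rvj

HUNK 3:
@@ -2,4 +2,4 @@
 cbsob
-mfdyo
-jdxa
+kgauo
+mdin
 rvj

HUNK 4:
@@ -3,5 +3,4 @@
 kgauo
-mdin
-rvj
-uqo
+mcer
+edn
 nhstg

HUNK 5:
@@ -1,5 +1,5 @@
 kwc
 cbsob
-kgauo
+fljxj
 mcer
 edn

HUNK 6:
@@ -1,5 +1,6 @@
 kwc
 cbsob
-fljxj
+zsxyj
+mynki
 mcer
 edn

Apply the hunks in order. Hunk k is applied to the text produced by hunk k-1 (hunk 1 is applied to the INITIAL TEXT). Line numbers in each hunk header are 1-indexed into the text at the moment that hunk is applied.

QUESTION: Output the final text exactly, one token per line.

Hunk 1: at line 2 remove [qppkw,fmk] add [ojor,rvj,uqo] -> 10 lines: kwc cbsob mfdyo ojor rvj uqo nhstg viu qjf pwsfs
Hunk 2: at line 3 remove [ojor] add [jdxa] -> 10 lines: kwc cbsob mfdyo jdxa rvj uqo nhstg viu qjf pwsfs
Hunk 3: at line 2 remove [mfdyo,jdxa] add [kgauo,mdin] -> 10 lines: kwc cbsob kgauo mdin rvj uqo nhstg viu qjf pwsfs
Hunk 4: at line 3 remove [mdin,rvj,uqo] add [mcer,edn] -> 9 lines: kwc cbsob kgauo mcer edn nhstg viu qjf pwsfs
Hunk 5: at line 1 remove [kgauo] add [fljxj] -> 9 lines: kwc cbsob fljxj mcer edn nhstg viu qjf pwsfs
Hunk 6: at line 1 remove [fljxj] add [zsxyj,mynki] -> 10 lines: kwc cbsob zsxyj mynki mcer edn nhstg viu qjf pwsfs

Answer: kwc
cbsob
zsxyj
mynki
mcer
edn
nhstg
viu
qjf
pwsfs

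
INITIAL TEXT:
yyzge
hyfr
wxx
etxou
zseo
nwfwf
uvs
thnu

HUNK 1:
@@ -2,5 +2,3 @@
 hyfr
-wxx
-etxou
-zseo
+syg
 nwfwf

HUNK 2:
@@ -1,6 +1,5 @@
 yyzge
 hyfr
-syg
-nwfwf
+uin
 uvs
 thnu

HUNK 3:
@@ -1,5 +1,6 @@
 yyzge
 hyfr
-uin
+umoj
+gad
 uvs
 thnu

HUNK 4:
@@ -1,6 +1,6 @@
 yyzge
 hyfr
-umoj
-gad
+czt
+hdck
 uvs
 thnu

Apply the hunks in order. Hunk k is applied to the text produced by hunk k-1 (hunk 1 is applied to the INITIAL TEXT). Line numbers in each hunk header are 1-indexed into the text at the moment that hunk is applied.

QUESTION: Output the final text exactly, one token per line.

Answer: yyzge
hyfr
czt
hdck
uvs
thnu

Derivation:
Hunk 1: at line 2 remove [wxx,etxou,zseo] add [syg] -> 6 lines: yyzge hyfr syg nwfwf uvs thnu
Hunk 2: at line 1 remove [syg,nwfwf] add [uin] -> 5 lines: yyzge hyfr uin uvs thnu
Hunk 3: at line 1 remove [uin] add [umoj,gad] -> 6 lines: yyzge hyfr umoj gad uvs thnu
Hunk 4: at line 1 remove [umoj,gad] add [czt,hdck] -> 6 lines: yyzge hyfr czt hdck uvs thnu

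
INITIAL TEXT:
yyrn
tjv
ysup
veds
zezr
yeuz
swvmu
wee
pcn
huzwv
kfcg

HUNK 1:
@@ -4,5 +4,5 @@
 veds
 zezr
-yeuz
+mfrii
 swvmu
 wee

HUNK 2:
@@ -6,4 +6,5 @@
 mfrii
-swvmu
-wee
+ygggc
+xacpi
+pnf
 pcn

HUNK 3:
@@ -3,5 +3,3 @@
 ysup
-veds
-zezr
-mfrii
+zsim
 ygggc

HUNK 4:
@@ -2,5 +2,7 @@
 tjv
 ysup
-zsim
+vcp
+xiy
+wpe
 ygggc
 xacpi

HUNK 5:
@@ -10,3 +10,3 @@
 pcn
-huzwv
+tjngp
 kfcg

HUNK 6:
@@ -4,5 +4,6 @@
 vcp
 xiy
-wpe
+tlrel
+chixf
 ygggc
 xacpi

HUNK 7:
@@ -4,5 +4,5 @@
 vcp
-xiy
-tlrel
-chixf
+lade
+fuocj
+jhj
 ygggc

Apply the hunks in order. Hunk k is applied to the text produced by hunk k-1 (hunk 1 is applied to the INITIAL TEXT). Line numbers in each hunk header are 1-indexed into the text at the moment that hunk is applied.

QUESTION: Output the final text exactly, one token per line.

Hunk 1: at line 4 remove [yeuz] add [mfrii] -> 11 lines: yyrn tjv ysup veds zezr mfrii swvmu wee pcn huzwv kfcg
Hunk 2: at line 6 remove [swvmu,wee] add [ygggc,xacpi,pnf] -> 12 lines: yyrn tjv ysup veds zezr mfrii ygggc xacpi pnf pcn huzwv kfcg
Hunk 3: at line 3 remove [veds,zezr,mfrii] add [zsim] -> 10 lines: yyrn tjv ysup zsim ygggc xacpi pnf pcn huzwv kfcg
Hunk 4: at line 2 remove [zsim] add [vcp,xiy,wpe] -> 12 lines: yyrn tjv ysup vcp xiy wpe ygggc xacpi pnf pcn huzwv kfcg
Hunk 5: at line 10 remove [huzwv] add [tjngp] -> 12 lines: yyrn tjv ysup vcp xiy wpe ygggc xacpi pnf pcn tjngp kfcg
Hunk 6: at line 4 remove [wpe] add [tlrel,chixf] -> 13 lines: yyrn tjv ysup vcp xiy tlrel chixf ygggc xacpi pnf pcn tjngp kfcg
Hunk 7: at line 4 remove [xiy,tlrel,chixf] add [lade,fuocj,jhj] -> 13 lines: yyrn tjv ysup vcp lade fuocj jhj ygggc xacpi pnf pcn tjngp kfcg

Answer: yyrn
tjv
ysup
vcp
lade
fuocj
jhj
ygggc
xacpi
pnf
pcn
tjngp
kfcg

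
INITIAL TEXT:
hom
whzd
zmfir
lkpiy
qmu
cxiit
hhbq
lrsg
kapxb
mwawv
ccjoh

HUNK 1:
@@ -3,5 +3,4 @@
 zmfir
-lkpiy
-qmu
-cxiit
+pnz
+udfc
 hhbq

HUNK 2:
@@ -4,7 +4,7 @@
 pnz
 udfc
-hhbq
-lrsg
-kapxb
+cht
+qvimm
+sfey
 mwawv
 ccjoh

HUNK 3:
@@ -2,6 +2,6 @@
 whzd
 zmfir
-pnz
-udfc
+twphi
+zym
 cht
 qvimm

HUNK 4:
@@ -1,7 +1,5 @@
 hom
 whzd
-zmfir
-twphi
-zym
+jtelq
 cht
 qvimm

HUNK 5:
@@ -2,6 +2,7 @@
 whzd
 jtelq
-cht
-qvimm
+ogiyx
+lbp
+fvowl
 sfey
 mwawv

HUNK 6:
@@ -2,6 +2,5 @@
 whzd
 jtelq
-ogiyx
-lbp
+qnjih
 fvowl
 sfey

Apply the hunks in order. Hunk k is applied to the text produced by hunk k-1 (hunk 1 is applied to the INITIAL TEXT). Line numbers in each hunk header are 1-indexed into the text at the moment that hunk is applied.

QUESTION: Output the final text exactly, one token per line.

Hunk 1: at line 3 remove [lkpiy,qmu,cxiit] add [pnz,udfc] -> 10 lines: hom whzd zmfir pnz udfc hhbq lrsg kapxb mwawv ccjoh
Hunk 2: at line 4 remove [hhbq,lrsg,kapxb] add [cht,qvimm,sfey] -> 10 lines: hom whzd zmfir pnz udfc cht qvimm sfey mwawv ccjoh
Hunk 3: at line 2 remove [pnz,udfc] add [twphi,zym] -> 10 lines: hom whzd zmfir twphi zym cht qvimm sfey mwawv ccjoh
Hunk 4: at line 1 remove [zmfir,twphi,zym] add [jtelq] -> 8 lines: hom whzd jtelq cht qvimm sfey mwawv ccjoh
Hunk 5: at line 2 remove [cht,qvimm] add [ogiyx,lbp,fvowl] -> 9 lines: hom whzd jtelq ogiyx lbp fvowl sfey mwawv ccjoh
Hunk 6: at line 2 remove [ogiyx,lbp] add [qnjih] -> 8 lines: hom whzd jtelq qnjih fvowl sfey mwawv ccjoh

Answer: hom
whzd
jtelq
qnjih
fvowl
sfey
mwawv
ccjoh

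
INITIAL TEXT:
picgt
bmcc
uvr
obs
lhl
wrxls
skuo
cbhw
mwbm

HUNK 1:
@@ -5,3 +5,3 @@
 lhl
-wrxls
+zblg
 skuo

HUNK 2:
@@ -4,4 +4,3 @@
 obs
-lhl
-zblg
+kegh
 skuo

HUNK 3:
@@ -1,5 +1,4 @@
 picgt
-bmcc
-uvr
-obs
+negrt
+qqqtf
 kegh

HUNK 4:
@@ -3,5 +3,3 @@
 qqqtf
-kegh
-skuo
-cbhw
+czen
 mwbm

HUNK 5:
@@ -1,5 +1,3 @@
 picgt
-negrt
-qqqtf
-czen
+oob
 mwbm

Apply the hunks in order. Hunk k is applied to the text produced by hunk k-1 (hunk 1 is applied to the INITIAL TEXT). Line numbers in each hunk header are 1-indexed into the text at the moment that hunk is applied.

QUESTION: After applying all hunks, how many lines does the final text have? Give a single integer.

Answer: 3

Derivation:
Hunk 1: at line 5 remove [wrxls] add [zblg] -> 9 lines: picgt bmcc uvr obs lhl zblg skuo cbhw mwbm
Hunk 2: at line 4 remove [lhl,zblg] add [kegh] -> 8 lines: picgt bmcc uvr obs kegh skuo cbhw mwbm
Hunk 3: at line 1 remove [bmcc,uvr,obs] add [negrt,qqqtf] -> 7 lines: picgt negrt qqqtf kegh skuo cbhw mwbm
Hunk 4: at line 3 remove [kegh,skuo,cbhw] add [czen] -> 5 lines: picgt negrt qqqtf czen mwbm
Hunk 5: at line 1 remove [negrt,qqqtf,czen] add [oob] -> 3 lines: picgt oob mwbm
Final line count: 3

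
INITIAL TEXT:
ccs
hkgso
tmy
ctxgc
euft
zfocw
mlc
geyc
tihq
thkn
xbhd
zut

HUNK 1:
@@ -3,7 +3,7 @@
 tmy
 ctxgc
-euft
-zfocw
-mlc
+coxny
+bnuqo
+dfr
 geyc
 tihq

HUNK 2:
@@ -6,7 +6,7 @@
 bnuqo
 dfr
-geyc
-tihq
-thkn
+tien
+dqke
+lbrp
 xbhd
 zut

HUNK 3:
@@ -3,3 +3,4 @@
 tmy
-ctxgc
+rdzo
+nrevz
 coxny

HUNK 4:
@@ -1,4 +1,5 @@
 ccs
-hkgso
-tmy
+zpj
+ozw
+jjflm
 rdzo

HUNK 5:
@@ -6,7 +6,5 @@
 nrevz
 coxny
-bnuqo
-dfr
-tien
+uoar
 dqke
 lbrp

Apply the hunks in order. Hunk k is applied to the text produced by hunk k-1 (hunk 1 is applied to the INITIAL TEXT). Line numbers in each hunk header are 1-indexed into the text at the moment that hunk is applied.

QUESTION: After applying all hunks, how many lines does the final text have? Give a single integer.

Answer: 12

Derivation:
Hunk 1: at line 3 remove [euft,zfocw,mlc] add [coxny,bnuqo,dfr] -> 12 lines: ccs hkgso tmy ctxgc coxny bnuqo dfr geyc tihq thkn xbhd zut
Hunk 2: at line 6 remove [geyc,tihq,thkn] add [tien,dqke,lbrp] -> 12 lines: ccs hkgso tmy ctxgc coxny bnuqo dfr tien dqke lbrp xbhd zut
Hunk 3: at line 3 remove [ctxgc] add [rdzo,nrevz] -> 13 lines: ccs hkgso tmy rdzo nrevz coxny bnuqo dfr tien dqke lbrp xbhd zut
Hunk 4: at line 1 remove [hkgso,tmy] add [zpj,ozw,jjflm] -> 14 lines: ccs zpj ozw jjflm rdzo nrevz coxny bnuqo dfr tien dqke lbrp xbhd zut
Hunk 5: at line 6 remove [bnuqo,dfr,tien] add [uoar] -> 12 lines: ccs zpj ozw jjflm rdzo nrevz coxny uoar dqke lbrp xbhd zut
Final line count: 12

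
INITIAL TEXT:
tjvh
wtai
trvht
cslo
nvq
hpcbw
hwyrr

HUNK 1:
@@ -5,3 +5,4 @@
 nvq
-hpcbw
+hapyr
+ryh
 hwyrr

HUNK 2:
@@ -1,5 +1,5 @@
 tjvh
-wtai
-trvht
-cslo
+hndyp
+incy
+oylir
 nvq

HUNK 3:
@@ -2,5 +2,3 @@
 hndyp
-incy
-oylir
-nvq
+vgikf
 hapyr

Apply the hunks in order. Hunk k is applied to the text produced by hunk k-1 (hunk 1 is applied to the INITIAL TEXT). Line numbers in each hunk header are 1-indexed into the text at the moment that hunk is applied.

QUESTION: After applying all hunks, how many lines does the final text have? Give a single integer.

Answer: 6

Derivation:
Hunk 1: at line 5 remove [hpcbw] add [hapyr,ryh] -> 8 lines: tjvh wtai trvht cslo nvq hapyr ryh hwyrr
Hunk 2: at line 1 remove [wtai,trvht,cslo] add [hndyp,incy,oylir] -> 8 lines: tjvh hndyp incy oylir nvq hapyr ryh hwyrr
Hunk 3: at line 2 remove [incy,oylir,nvq] add [vgikf] -> 6 lines: tjvh hndyp vgikf hapyr ryh hwyrr
Final line count: 6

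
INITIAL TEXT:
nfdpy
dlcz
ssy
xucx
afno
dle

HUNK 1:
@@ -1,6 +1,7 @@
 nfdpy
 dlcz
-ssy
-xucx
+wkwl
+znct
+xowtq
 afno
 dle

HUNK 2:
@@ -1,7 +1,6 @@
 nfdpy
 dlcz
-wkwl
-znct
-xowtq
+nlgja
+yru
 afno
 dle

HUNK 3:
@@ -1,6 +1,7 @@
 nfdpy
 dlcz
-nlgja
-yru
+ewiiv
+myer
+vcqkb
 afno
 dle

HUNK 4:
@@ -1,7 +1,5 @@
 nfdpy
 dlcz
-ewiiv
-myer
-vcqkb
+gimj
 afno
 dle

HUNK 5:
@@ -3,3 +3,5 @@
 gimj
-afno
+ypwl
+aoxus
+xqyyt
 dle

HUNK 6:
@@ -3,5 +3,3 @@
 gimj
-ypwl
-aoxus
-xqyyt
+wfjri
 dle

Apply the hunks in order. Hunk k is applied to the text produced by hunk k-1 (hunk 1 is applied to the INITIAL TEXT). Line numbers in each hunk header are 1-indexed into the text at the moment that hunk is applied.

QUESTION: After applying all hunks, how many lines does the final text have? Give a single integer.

Answer: 5

Derivation:
Hunk 1: at line 1 remove [ssy,xucx] add [wkwl,znct,xowtq] -> 7 lines: nfdpy dlcz wkwl znct xowtq afno dle
Hunk 2: at line 1 remove [wkwl,znct,xowtq] add [nlgja,yru] -> 6 lines: nfdpy dlcz nlgja yru afno dle
Hunk 3: at line 1 remove [nlgja,yru] add [ewiiv,myer,vcqkb] -> 7 lines: nfdpy dlcz ewiiv myer vcqkb afno dle
Hunk 4: at line 1 remove [ewiiv,myer,vcqkb] add [gimj] -> 5 lines: nfdpy dlcz gimj afno dle
Hunk 5: at line 3 remove [afno] add [ypwl,aoxus,xqyyt] -> 7 lines: nfdpy dlcz gimj ypwl aoxus xqyyt dle
Hunk 6: at line 3 remove [ypwl,aoxus,xqyyt] add [wfjri] -> 5 lines: nfdpy dlcz gimj wfjri dle
Final line count: 5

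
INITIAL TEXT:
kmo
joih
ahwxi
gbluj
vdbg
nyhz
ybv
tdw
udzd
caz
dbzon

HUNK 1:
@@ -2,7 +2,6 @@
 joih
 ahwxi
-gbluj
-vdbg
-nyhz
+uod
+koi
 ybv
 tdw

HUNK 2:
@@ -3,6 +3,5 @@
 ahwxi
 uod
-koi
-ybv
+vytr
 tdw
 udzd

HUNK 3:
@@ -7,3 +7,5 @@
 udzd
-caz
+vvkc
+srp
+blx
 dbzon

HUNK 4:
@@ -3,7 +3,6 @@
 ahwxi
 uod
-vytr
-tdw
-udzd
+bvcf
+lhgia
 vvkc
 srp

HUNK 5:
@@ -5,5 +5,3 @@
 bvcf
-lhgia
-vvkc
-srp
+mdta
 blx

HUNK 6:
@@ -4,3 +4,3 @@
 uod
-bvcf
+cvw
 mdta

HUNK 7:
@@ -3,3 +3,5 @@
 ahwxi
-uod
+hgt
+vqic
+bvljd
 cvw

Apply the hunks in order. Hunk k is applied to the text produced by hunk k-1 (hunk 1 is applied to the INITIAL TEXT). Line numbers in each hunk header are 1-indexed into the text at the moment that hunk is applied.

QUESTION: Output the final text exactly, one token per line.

Hunk 1: at line 2 remove [gbluj,vdbg,nyhz] add [uod,koi] -> 10 lines: kmo joih ahwxi uod koi ybv tdw udzd caz dbzon
Hunk 2: at line 3 remove [koi,ybv] add [vytr] -> 9 lines: kmo joih ahwxi uod vytr tdw udzd caz dbzon
Hunk 3: at line 7 remove [caz] add [vvkc,srp,blx] -> 11 lines: kmo joih ahwxi uod vytr tdw udzd vvkc srp blx dbzon
Hunk 4: at line 3 remove [vytr,tdw,udzd] add [bvcf,lhgia] -> 10 lines: kmo joih ahwxi uod bvcf lhgia vvkc srp blx dbzon
Hunk 5: at line 5 remove [lhgia,vvkc,srp] add [mdta] -> 8 lines: kmo joih ahwxi uod bvcf mdta blx dbzon
Hunk 6: at line 4 remove [bvcf] add [cvw] -> 8 lines: kmo joih ahwxi uod cvw mdta blx dbzon
Hunk 7: at line 3 remove [uod] add [hgt,vqic,bvljd] -> 10 lines: kmo joih ahwxi hgt vqic bvljd cvw mdta blx dbzon

Answer: kmo
joih
ahwxi
hgt
vqic
bvljd
cvw
mdta
blx
dbzon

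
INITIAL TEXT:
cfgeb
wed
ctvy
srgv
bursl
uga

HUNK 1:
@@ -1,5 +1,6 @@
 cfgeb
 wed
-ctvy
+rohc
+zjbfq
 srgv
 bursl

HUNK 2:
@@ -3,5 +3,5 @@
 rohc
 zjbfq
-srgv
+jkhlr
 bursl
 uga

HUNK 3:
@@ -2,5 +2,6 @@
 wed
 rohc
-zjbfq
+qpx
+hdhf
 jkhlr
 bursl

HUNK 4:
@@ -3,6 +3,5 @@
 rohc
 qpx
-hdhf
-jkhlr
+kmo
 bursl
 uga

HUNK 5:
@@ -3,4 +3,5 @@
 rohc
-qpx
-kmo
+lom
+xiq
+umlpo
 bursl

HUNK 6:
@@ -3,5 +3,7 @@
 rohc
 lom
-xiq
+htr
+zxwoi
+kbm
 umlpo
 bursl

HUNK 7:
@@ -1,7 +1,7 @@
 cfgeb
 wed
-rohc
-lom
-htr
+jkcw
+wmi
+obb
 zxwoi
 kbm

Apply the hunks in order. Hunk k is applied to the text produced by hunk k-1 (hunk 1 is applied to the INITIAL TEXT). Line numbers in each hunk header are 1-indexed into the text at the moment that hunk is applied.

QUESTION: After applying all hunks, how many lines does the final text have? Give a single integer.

Hunk 1: at line 1 remove [ctvy] add [rohc,zjbfq] -> 7 lines: cfgeb wed rohc zjbfq srgv bursl uga
Hunk 2: at line 3 remove [srgv] add [jkhlr] -> 7 lines: cfgeb wed rohc zjbfq jkhlr bursl uga
Hunk 3: at line 2 remove [zjbfq] add [qpx,hdhf] -> 8 lines: cfgeb wed rohc qpx hdhf jkhlr bursl uga
Hunk 4: at line 3 remove [hdhf,jkhlr] add [kmo] -> 7 lines: cfgeb wed rohc qpx kmo bursl uga
Hunk 5: at line 3 remove [qpx,kmo] add [lom,xiq,umlpo] -> 8 lines: cfgeb wed rohc lom xiq umlpo bursl uga
Hunk 6: at line 3 remove [xiq] add [htr,zxwoi,kbm] -> 10 lines: cfgeb wed rohc lom htr zxwoi kbm umlpo bursl uga
Hunk 7: at line 1 remove [rohc,lom,htr] add [jkcw,wmi,obb] -> 10 lines: cfgeb wed jkcw wmi obb zxwoi kbm umlpo bursl uga
Final line count: 10

Answer: 10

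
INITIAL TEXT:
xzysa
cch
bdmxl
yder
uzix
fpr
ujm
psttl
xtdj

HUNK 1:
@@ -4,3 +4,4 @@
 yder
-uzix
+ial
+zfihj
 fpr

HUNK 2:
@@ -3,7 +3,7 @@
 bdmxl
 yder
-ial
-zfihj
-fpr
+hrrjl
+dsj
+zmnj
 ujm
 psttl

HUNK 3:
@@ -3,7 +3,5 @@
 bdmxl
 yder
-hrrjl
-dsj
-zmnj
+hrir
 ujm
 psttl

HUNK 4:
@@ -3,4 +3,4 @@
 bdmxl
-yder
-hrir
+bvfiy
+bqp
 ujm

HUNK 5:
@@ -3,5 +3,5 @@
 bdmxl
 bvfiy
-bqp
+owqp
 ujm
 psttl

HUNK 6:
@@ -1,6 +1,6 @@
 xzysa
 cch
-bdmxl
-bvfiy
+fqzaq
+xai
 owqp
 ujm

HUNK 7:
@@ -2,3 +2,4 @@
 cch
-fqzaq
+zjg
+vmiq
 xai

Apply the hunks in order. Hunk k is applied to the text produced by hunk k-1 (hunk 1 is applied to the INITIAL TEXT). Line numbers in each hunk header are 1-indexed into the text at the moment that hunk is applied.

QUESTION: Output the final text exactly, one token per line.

Hunk 1: at line 4 remove [uzix] add [ial,zfihj] -> 10 lines: xzysa cch bdmxl yder ial zfihj fpr ujm psttl xtdj
Hunk 2: at line 3 remove [ial,zfihj,fpr] add [hrrjl,dsj,zmnj] -> 10 lines: xzysa cch bdmxl yder hrrjl dsj zmnj ujm psttl xtdj
Hunk 3: at line 3 remove [hrrjl,dsj,zmnj] add [hrir] -> 8 lines: xzysa cch bdmxl yder hrir ujm psttl xtdj
Hunk 4: at line 3 remove [yder,hrir] add [bvfiy,bqp] -> 8 lines: xzysa cch bdmxl bvfiy bqp ujm psttl xtdj
Hunk 5: at line 3 remove [bqp] add [owqp] -> 8 lines: xzysa cch bdmxl bvfiy owqp ujm psttl xtdj
Hunk 6: at line 1 remove [bdmxl,bvfiy] add [fqzaq,xai] -> 8 lines: xzysa cch fqzaq xai owqp ujm psttl xtdj
Hunk 7: at line 2 remove [fqzaq] add [zjg,vmiq] -> 9 lines: xzysa cch zjg vmiq xai owqp ujm psttl xtdj

Answer: xzysa
cch
zjg
vmiq
xai
owqp
ujm
psttl
xtdj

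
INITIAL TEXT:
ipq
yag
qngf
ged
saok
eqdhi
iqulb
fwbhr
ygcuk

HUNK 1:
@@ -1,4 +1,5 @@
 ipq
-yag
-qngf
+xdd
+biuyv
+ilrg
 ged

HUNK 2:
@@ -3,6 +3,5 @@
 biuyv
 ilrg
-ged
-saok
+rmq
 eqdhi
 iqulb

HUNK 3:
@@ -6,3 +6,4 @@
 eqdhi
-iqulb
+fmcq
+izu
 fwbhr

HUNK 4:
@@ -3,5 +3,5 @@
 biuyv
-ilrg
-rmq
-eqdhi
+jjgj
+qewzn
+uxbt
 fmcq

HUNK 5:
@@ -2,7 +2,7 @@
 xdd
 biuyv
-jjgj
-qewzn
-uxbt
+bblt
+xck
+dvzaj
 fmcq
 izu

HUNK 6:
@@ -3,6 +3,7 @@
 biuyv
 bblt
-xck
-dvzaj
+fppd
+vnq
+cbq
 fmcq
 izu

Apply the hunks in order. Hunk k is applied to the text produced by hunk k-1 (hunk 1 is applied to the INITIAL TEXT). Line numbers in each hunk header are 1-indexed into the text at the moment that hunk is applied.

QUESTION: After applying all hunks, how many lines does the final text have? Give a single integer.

Hunk 1: at line 1 remove [yag,qngf] add [xdd,biuyv,ilrg] -> 10 lines: ipq xdd biuyv ilrg ged saok eqdhi iqulb fwbhr ygcuk
Hunk 2: at line 3 remove [ged,saok] add [rmq] -> 9 lines: ipq xdd biuyv ilrg rmq eqdhi iqulb fwbhr ygcuk
Hunk 3: at line 6 remove [iqulb] add [fmcq,izu] -> 10 lines: ipq xdd biuyv ilrg rmq eqdhi fmcq izu fwbhr ygcuk
Hunk 4: at line 3 remove [ilrg,rmq,eqdhi] add [jjgj,qewzn,uxbt] -> 10 lines: ipq xdd biuyv jjgj qewzn uxbt fmcq izu fwbhr ygcuk
Hunk 5: at line 2 remove [jjgj,qewzn,uxbt] add [bblt,xck,dvzaj] -> 10 lines: ipq xdd biuyv bblt xck dvzaj fmcq izu fwbhr ygcuk
Hunk 6: at line 3 remove [xck,dvzaj] add [fppd,vnq,cbq] -> 11 lines: ipq xdd biuyv bblt fppd vnq cbq fmcq izu fwbhr ygcuk
Final line count: 11

Answer: 11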